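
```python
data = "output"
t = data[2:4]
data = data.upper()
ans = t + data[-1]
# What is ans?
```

Trace (tracking ans):
data = 'output'  # -> data = 'output'
t = data[2:4]  # -> t = 'tp'
data = data.upper()  # -> data = 'OUTPUT'
ans = t + data[-1]  # -> ans = 'tpT'

Answer: 'tpT'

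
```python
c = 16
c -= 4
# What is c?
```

Trace (tracking c):
c = 16  # -> c = 16
c -= 4  # -> c = 12

Answer: 12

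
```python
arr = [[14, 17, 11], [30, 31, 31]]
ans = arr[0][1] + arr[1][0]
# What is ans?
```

Trace (tracking ans):
arr = [[14, 17, 11], [30, 31, 31]]  # -> arr = [[14, 17, 11], [30, 31, 31]]
ans = arr[0][1] + arr[1][0]  # -> ans = 47

Answer: 47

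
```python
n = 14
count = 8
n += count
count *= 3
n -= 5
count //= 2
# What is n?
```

Answer: 17

Derivation:
Trace (tracking n):
n = 14  # -> n = 14
count = 8  # -> count = 8
n += count  # -> n = 22
count *= 3  # -> count = 24
n -= 5  # -> n = 17
count //= 2  # -> count = 12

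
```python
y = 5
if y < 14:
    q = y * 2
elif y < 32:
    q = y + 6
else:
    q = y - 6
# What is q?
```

Answer: 10

Derivation:
Trace (tracking q):
y = 5  # -> y = 5
if y < 14:  # condition is True
    q = y * 2  # -> q = 10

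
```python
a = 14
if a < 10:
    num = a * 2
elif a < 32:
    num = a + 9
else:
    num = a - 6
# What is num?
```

Answer: 23

Derivation:
Trace (tracking num):
a = 14  # -> a = 14
if a < 10:  # condition is False
elif a < 32:  # condition is True
    num = a + 9  # -> num = 23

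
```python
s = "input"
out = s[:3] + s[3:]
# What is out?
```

Trace (tracking out):
s = 'input'  # -> s = 'input'
out = s[:3] + s[3:]  # -> out = 'input'

Answer: 'input'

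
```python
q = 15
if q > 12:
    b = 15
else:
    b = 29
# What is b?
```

Answer: 15

Derivation:
Trace (tracking b):
q = 15  # -> q = 15
if q > 12:  # condition is True
    b = 15  # -> b = 15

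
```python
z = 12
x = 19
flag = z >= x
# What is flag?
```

Answer: False

Derivation:
Trace (tracking flag):
z = 12  # -> z = 12
x = 19  # -> x = 19
flag = z >= x  # -> flag = False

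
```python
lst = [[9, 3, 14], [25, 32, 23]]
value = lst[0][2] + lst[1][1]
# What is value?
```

Answer: 46

Derivation:
Trace (tracking value):
lst = [[9, 3, 14], [25, 32, 23]]  # -> lst = [[9, 3, 14], [25, 32, 23]]
value = lst[0][2] + lst[1][1]  # -> value = 46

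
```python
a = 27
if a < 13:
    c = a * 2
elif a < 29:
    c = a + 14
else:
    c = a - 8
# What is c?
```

Answer: 41

Derivation:
Trace (tracking c):
a = 27  # -> a = 27
if a < 13:  # condition is False
elif a < 29:  # condition is True
    c = a + 14  # -> c = 41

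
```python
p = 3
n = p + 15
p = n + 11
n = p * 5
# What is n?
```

Trace (tracking n):
p = 3  # -> p = 3
n = p + 15  # -> n = 18
p = n + 11  # -> p = 29
n = p * 5  # -> n = 145

Answer: 145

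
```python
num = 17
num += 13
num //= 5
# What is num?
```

Trace (tracking num):
num = 17  # -> num = 17
num += 13  # -> num = 30
num //= 5  # -> num = 6

Answer: 6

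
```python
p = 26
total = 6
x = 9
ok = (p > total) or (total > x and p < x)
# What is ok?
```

Answer: True

Derivation:
Trace (tracking ok):
p = 26  # -> p = 26
total = 6  # -> total = 6
x = 9  # -> x = 9
ok = p > total or (total > x and p < x)  # -> ok = True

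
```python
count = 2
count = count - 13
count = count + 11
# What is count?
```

Answer: 0

Derivation:
Trace (tracking count):
count = 2  # -> count = 2
count = count - 13  # -> count = -11
count = count + 11  # -> count = 0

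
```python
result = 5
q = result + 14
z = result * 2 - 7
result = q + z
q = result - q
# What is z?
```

Answer: 3

Derivation:
Trace (tracking z):
result = 5  # -> result = 5
q = result + 14  # -> q = 19
z = result * 2 - 7  # -> z = 3
result = q + z  # -> result = 22
q = result - q  # -> q = 3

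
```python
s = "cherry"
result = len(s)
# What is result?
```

Answer: 6

Derivation:
Trace (tracking result):
s = 'cherry'  # -> s = 'cherry'
result = len(s)  # -> result = 6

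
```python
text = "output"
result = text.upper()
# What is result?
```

Trace (tracking result):
text = 'output'  # -> text = 'output'
result = text.upper()  # -> result = 'OUTPUT'

Answer: 'OUTPUT'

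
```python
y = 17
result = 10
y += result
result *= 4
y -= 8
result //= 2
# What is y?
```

Trace (tracking y):
y = 17  # -> y = 17
result = 10  # -> result = 10
y += result  # -> y = 27
result *= 4  # -> result = 40
y -= 8  # -> y = 19
result //= 2  # -> result = 20

Answer: 19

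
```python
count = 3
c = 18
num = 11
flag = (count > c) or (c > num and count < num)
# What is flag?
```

Trace (tracking flag):
count = 3  # -> count = 3
c = 18  # -> c = 18
num = 11  # -> num = 11
flag = count > c or (c > num and count < num)  # -> flag = True

Answer: True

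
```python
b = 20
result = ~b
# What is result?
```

Answer: -21

Derivation:
Trace (tracking result):
b = 20  # -> b = 20
result = ~b  # -> result = -21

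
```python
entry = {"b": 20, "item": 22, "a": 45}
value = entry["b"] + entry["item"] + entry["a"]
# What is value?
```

Trace (tracking value):
entry = {'b': 20, 'item': 22, 'a': 45}  # -> entry = {'b': 20, 'item': 22, 'a': 45}
value = entry['b'] + entry['item'] + entry['a']  # -> value = 87

Answer: 87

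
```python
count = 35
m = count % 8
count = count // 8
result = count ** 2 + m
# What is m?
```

Trace (tracking m):
count = 35  # -> count = 35
m = count % 8  # -> m = 3
count = count // 8  # -> count = 4
result = count ** 2 + m  # -> result = 19

Answer: 3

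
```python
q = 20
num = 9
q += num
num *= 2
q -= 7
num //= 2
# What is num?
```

Trace (tracking num):
q = 20  # -> q = 20
num = 9  # -> num = 9
q += num  # -> q = 29
num *= 2  # -> num = 18
q -= 7  # -> q = 22
num //= 2  # -> num = 9

Answer: 9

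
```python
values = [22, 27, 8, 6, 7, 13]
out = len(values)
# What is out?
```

Trace (tracking out):
values = [22, 27, 8, 6, 7, 13]  # -> values = [22, 27, 8, 6, 7, 13]
out = len(values)  # -> out = 6

Answer: 6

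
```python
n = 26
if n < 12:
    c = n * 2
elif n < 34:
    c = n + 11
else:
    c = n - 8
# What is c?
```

Answer: 37

Derivation:
Trace (tracking c):
n = 26  # -> n = 26
if n < 12:  # condition is False
elif n < 34:  # condition is True
    c = n + 11  # -> c = 37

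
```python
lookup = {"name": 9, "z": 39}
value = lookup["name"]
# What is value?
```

Trace (tracking value):
lookup = {'name': 9, 'z': 39}  # -> lookup = {'name': 9, 'z': 39}
value = lookup['name']  # -> value = 9

Answer: 9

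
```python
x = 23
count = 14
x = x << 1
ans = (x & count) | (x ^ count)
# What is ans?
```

Trace (tracking ans):
x = 23  # -> x = 23
count = 14  # -> count = 14
x = x << 1  # -> x = 46
ans = x & count | x ^ count  # -> ans = 46

Answer: 46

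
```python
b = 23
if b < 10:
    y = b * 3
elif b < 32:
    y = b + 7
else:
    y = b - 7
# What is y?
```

Trace (tracking y):
b = 23  # -> b = 23
if b < 10:  # condition is False
elif b < 32:  # condition is True
    y = b + 7  # -> y = 30

Answer: 30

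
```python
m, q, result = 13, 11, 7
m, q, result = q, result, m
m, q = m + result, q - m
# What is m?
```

Trace (tracking m):
m, q, result = (13, 11, 7)  # -> m = 13, q = 11, result = 7
m, q, result = (q, result, m)  # -> m = 11, q = 7, result = 13
m, q = (m + result, q - m)  # -> m = 24, q = -4

Answer: 24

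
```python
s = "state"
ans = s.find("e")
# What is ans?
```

Answer: 4

Derivation:
Trace (tracking ans):
s = 'state'  # -> s = 'state'
ans = s.find('e')  # -> ans = 4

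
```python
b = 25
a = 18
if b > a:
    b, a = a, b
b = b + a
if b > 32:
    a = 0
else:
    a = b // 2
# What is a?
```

Answer: 0

Derivation:
Trace (tracking a):
b = 25  # -> b = 25
a = 18  # -> a = 18
if b > a:  # condition is True
    b, a = (a, b)  # -> b = 18, a = 25
b = b + a  # -> b = 43
if b > 32:  # condition is True
    a = 0  # -> a = 0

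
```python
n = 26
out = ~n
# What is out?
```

Answer: -27

Derivation:
Trace (tracking out):
n = 26  # -> n = 26
out = ~n  # -> out = -27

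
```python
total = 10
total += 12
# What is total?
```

Trace (tracking total):
total = 10  # -> total = 10
total += 12  # -> total = 22

Answer: 22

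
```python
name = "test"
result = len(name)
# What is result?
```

Answer: 4

Derivation:
Trace (tracking result):
name = 'test'  # -> name = 'test'
result = len(name)  # -> result = 4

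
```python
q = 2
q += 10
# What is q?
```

Trace (tracking q):
q = 2  # -> q = 2
q += 10  # -> q = 12

Answer: 12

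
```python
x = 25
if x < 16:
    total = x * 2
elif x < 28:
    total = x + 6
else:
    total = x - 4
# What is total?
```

Answer: 31

Derivation:
Trace (tracking total):
x = 25  # -> x = 25
if x < 16:  # condition is False
elif x < 28:  # condition is True
    total = x + 6  # -> total = 31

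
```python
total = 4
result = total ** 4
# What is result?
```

Answer: 256

Derivation:
Trace (tracking result):
total = 4  # -> total = 4
result = total ** 4  # -> result = 256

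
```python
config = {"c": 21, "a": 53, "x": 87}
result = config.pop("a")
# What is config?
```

Answer: {'c': 21, 'x': 87}

Derivation:
Trace (tracking config):
config = {'c': 21, 'a': 53, 'x': 87}  # -> config = {'c': 21, 'a': 53, 'x': 87}
result = config.pop('a')  # -> result = 53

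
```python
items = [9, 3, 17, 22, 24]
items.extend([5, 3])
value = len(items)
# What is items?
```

Answer: [9, 3, 17, 22, 24, 5, 3]

Derivation:
Trace (tracking items):
items = [9, 3, 17, 22, 24]  # -> items = [9, 3, 17, 22, 24]
items.extend([5, 3])  # -> items = [9, 3, 17, 22, 24, 5, 3]
value = len(items)  # -> value = 7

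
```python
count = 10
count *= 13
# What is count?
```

Answer: 130

Derivation:
Trace (tracking count):
count = 10  # -> count = 10
count *= 13  # -> count = 130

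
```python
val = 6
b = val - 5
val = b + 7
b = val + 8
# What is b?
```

Trace (tracking b):
val = 6  # -> val = 6
b = val - 5  # -> b = 1
val = b + 7  # -> val = 8
b = val + 8  # -> b = 16

Answer: 16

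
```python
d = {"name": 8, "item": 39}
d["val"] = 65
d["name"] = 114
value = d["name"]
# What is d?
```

Trace (tracking d):
d = {'name': 8, 'item': 39}  # -> d = {'name': 8, 'item': 39}
d['val'] = 65  # -> d = {'name': 8, 'item': 39, 'val': 65}
d['name'] = 114  # -> d = {'name': 114, 'item': 39, 'val': 65}
value = d['name']  # -> value = 114

Answer: {'name': 114, 'item': 39, 'val': 65}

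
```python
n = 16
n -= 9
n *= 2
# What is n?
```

Answer: 14

Derivation:
Trace (tracking n):
n = 16  # -> n = 16
n -= 9  # -> n = 7
n *= 2  # -> n = 14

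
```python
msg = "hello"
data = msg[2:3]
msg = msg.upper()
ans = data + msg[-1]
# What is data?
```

Trace (tracking data):
msg = 'hello'  # -> msg = 'hello'
data = msg[2:3]  # -> data = 'l'
msg = msg.upper()  # -> msg = 'HELLO'
ans = data + msg[-1]  # -> ans = 'lO'

Answer: 'l'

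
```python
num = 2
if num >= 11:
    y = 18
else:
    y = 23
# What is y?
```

Trace (tracking y):
num = 2  # -> num = 2
if num >= 11:  # condition is False
else:
    y = 23  # -> y = 23

Answer: 23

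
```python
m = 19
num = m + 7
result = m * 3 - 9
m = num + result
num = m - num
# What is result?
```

Answer: 48

Derivation:
Trace (tracking result):
m = 19  # -> m = 19
num = m + 7  # -> num = 26
result = m * 3 - 9  # -> result = 48
m = num + result  # -> m = 74
num = m - num  # -> num = 48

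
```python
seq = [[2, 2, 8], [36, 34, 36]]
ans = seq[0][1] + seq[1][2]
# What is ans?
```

Answer: 38

Derivation:
Trace (tracking ans):
seq = [[2, 2, 8], [36, 34, 36]]  # -> seq = [[2, 2, 8], [36, 34, 36]]
ans = seq[0][1] + seq[1][2]  # -> ans = 38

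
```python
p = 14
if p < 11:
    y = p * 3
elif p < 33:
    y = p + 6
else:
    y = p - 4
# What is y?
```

Answer: 20

Derivation:
Trace (tracking y):
p = 14  # -> p = 14
if p < 11:  # condition is False
elif p < 33:  # condition is True
    y = p + 6  # -> y = 20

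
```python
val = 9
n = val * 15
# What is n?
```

Trace (tracking n):
val = 9  # -> val = 9
n = val * 15  # -> n = 135

Answer: 135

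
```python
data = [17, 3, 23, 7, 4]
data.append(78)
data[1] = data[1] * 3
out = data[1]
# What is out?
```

Answer: 9

Derivation:
Trace (tracking out):
data = [17, 3, 23, 7, 4]  # -> data = [17, 3, 23, 7, 4]
data.append(78)  # -> data = [17, 3, 23, 7, 4, 78]
data[1] = data[1] * 3  # -> data = [17, 9, 23, 7, 4, 78]
out = data[1]  # -> out = 9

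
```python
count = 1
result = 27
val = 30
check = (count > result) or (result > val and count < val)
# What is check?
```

Trace (tracking check):
count = 1  # -> count = 1
result = 27  # -> result = 27
val = 30  # -> val = 30
check = count > result or (result > val and count < val)  # -> check = False

Answer: False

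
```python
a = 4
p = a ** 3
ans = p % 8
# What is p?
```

Trace (tracking p):
a = 4  # -> a = 4
p = a ** 3  # -> p = 64
ans = p % 8  # -> ans = 0

Answer: 64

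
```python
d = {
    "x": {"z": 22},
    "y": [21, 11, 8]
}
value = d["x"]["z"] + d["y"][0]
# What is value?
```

Trace (tracking value):
d = {'x': {'z': 22}, 'y': [21, 11, 8]}  # -> d = {'x': {'z': 22}, 'y': [21, 11, 8]}
value = d['x']['z'] + d['y'][0]  # -> value = 43

Answer: 43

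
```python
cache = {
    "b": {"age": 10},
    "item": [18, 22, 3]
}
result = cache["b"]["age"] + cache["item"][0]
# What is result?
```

Trace (tracking result):
cache = {'b': {'age': 10}, 'item': [18, 22, 3]}  # -> cache = {'b': {'age': 10}, 'item': [18, 22, 3]}
result = cache['b']['age'] + cache['item'][0]  # -> result = 28

Answer: 28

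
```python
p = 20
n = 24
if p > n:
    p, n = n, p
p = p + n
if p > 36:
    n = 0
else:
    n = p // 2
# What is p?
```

Answer: 44

Derivation:
Trace (tracking p):
p = 20  # -> p = 20
n = 24  # -> n = 24
if p > n:  # condition is False
p = p + n  # -> p = 44
if p > 36:  # condition is True
    n = 0  # -> n = 0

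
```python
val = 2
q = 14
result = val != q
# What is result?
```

Trace (tracking result):
val = 2  # -> val = 2
q = 14  # -> q = 14
result = val != q  # -> result = True

Answer: True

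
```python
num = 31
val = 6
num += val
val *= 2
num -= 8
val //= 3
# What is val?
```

Answer: 4

Derivation:
Trace (tracking val):
num = 31  # -> num = 31
val = 6  # -> val = 6
num += val  # -> num = 37
val *= 2  # -> val = 12
num -= 8  # -> num = 29
val //= 3  # -> val = 4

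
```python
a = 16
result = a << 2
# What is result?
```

Trace (tracking result):
a = 16  # -> a = 16
result = a << 2  # -> result = 64

Answer: 64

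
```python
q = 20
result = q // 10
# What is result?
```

Answer: 2

Derivation:
Trace (tracking result):
q = 20  # -> q = 20
result = q // 10  # -> result = 2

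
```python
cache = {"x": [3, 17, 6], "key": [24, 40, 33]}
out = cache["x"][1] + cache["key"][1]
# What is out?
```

Answer: 57

Derivation:
Trace (tracking out):
cache = {'x': [3, 17, 6], 'key': [24, 40, 33]}  # -> cache = {'x': [3, 17, 6], 'key': [24, 40, 33]}
out = cache['x'][1] + cache['key'][1]  # -> out = 57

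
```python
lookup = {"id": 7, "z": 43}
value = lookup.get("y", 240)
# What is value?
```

Trace (tracking value):
lookup = {'id': 7, 'z': 43}  # -> lookup = {'id': 7, 'z': 43}
value = lookup.get('y', 240)  # -> value = 240

Answer: 240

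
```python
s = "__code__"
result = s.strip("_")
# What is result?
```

Trace (tracking result):
s = '__code__'  # -> s = '__code__'
result = s.strip('_')  # -> result = 'code'

Answer: 'code'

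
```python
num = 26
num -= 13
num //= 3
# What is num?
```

Trace (tracking num):
num = 26  # -> num = 26
num -= 13  # -> num = 13
num //= 3  # -> num = 4

Answer: 4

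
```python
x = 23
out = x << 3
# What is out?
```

Answer: 184

Derivation:
Trace (tracking out):
x = 23  # -> x = 23
out = x << 3  # -> out = 184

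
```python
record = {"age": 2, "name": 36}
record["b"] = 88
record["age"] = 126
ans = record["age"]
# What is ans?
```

Answer: 126

Derivation:
Trace (tracking ans):
record = {'age': 2, 'name': 36}  # -> record = {'age': 2, 'name': 36}
record['b'] = 88  # -> record = {'age': 2, 'name': 36, 'b': 88}
record['age'] = 126  # -> record = {'age': 126, 'name': 36, 'b': 88}
ans = record['age']  # -> ans = 126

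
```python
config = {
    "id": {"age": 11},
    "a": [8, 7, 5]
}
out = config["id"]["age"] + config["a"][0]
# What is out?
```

Answer: 19

Derivation:
Trace (tracking out):
config = {'id': {'age': 11}, 'a': [8, 7, 5]}  # -> config = {'id': {'age': 11}, 'a': [8, 7, 5]}
out = config['id']['age'] + config['a'][0]  # -> out = 19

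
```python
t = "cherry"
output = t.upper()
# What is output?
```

Answer: 'CHERRY'

Derivation:
Trace (tracking output):
t = 'cherry'  # -> t = 'cherry'
output = t.upper()  # -> output = 'CHERRY'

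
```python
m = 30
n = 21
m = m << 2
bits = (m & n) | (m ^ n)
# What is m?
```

Answer: 120

Derivation:
Trace (tracking m):
m = 30  # -> m = 30
n = 21  # -> n = 21
m = m << 2  # -> m = 120
bits = m & n | m ^ n  # -> bits = 125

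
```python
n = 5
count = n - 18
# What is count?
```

Trace (tracking count):
n = 5  # -> n = 5
count = n - 18  # -> count = -13

Answer: -13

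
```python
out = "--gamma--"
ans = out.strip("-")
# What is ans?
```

Trace (tracking ans):
out = '--gamma--'  # -> out = '--gamma--'
ans = out.strip('-')  # -> ans = 'gamma'

Answer: 'gamma'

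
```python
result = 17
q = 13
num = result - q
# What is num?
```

Answer: 4

Derivation:
Trace (tracking num):
result = 17  # -> result = 17
q = 13  # -> q = 13
num = result - q  # -> num = 4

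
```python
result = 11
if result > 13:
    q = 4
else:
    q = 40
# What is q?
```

Trace (tracking q):
result = 11  # -> result = 11
if result > 13:  # condition is False
else:
    q = 40  # -> q = 40

Answer: 40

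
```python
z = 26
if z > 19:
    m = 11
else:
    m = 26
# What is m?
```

Answer: 11

Derivation:
Trace (tracking m):
z = 26  # -> z = 26
if z > 19:  # condition is True
    m = 11  # -> m = 11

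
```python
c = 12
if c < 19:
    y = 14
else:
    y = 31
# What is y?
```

Answer: 14

Derivation:
Trace (tracking y):
c = 12  # -> c = 12
if c < 19:  # condition is True
    y = 14  # -> y = 14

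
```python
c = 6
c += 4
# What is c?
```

Answer: 10

Derivation:
Trace (tracking c):
c = 6  # -> c = 6
c += 4  # -> c = 10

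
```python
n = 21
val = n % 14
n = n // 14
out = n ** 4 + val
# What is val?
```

Answer: 7

Derivation:
Trace (tracking val):
n = 21  # -> n = 21
val = n % 14  # -> val = 7
n = n // 14  # -> n = 1
out = n ** 4 + val  # -> out = 8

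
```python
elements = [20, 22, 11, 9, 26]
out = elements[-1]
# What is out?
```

Answer: 26

Derivation:
Trace (tracking out):
elements = [20, 22, 11, 9, 26]  # -> elements = [20, 22, 11, 9, 26]
out = elements[-1]  # -> out = 26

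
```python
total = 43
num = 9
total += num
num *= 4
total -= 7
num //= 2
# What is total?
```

Trace (tracking total):
total = 43  # -> total = 43
num = 9  # -> num = 9
total += num  # -> total = 52
num *= 4  # -> num = 36
total -= 7  # -> total = 45
num //= 2  # -> num = 18

Answer: 45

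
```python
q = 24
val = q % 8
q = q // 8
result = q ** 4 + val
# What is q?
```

Trace (tracking q):
q = 24  # -> q = 24
val = q % 8  # -> val = 0
q = q // 8  # -> q = 3
result = q ** 4 + val  # -> result = 81

Answer: 3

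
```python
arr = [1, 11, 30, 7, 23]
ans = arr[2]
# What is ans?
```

Answer: 30

Derivation:
Trace (tracking ans):
arr = [1, 11, 30, 7, 23]  # -> arr = [1, 11, 30, 7, 23]
ans = arr[2]  # -> ans = 30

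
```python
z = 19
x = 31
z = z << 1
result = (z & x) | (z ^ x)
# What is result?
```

Trace (tracking result):
z = 19  # -> z = 19
x = 31  # -> x = 31
z = z << 1  # -> z = 38
result = z & x | z ^ x  # -> result = 63

Answer: 63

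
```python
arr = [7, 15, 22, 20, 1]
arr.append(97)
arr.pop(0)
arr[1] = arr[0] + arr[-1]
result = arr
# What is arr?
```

Trace (tracking arr):
arr = [7, 15, 22, 20, 1]  # -> arr = [7, 15, 22, 20, 1]
arr.append(97)  # -> arr = [7, 15, 22, 20, 1, 97]
arr.pop(0)  # -> arr = [15, 22, 20, 1, 97]
arr[1] = arr[0] + arr[-1]  # -> arr = [15, 112, 20, 1, 97]
result = arr  # -> result = [15, 112, 20, 1, 97]

Answer: [15, 112, 20, 1, 97]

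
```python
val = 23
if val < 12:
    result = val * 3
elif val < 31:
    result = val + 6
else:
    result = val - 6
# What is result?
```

Trace (tracking result):
val = 23  # -> val = 23
if val < 12:  # condition is False
elif val < 31:  # condition is True
    result = val + 6  # -> result = 29

Answer: 29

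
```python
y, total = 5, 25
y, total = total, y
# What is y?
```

Trace (tracking y):
y, total = (5, 25)  # -> y = 5, total = 25
y, total = (total, y)  # -> y = 25, total = 5

Answer: 25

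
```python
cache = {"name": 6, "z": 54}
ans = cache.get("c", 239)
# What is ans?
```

Answer: 239

Derivation:
Trace (tracking ans):
cache = {'name': 6, 'z': 54}  # -> cache = {'name': 6, 'z': 54}
ans = cache.get('c', 239)  # -> ans = 239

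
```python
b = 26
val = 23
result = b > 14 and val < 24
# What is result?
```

Trace (tracking result):
b = 26  # -> b = 26
val = 23  # -> val = 23
result = b > 14 and val < 24  # -> result = True

Answer: True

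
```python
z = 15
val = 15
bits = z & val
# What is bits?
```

Trace (tracking bits):
z = 15  # -> z = 15
val = 15  # -> val = 15
bits = z & val  # -> bits = 15

Answer: 15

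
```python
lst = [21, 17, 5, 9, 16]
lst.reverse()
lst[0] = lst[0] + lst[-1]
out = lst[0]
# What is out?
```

Trace (tracking out):
lst = [21, 17, 5, 9, 16]  # -> lst = [21, 17, 5, 9, 16]
lst.reverse()  # -> lst = [16, 9, 5, 17, 21]
lst[0] = lst[0] + lst[-1]  # -> lst = [37, 9, 5, 17, 21]
out = lst[0]  # -> out = 37

Answer: 37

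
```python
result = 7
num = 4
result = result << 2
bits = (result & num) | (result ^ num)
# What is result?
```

Trace (tracking result):
result = 7  # -> result = 7
num = 4  # -> num = 4
result = result << 2  # -> result = 28
bits = result & num | result ^ num  # -> bits = 28

Answer: 28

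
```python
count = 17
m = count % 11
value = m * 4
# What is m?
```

Answer: 6

Derivation:
Trace (tracking m):
count = 17  # -> count = 17
m = count % 11  # -> m = 6
value = m * 4  # -> value = 24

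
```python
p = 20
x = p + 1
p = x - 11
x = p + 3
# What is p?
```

Trace (tracking p):
p = 20  # -> p = 20
x = p + 1  # -> x = 21
p = x - 11  # -> p = 10
x = p + 3  # -> x = 13

Answer: 10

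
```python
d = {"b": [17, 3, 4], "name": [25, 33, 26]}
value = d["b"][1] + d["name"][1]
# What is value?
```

Answer: 36

Derivation:
Trace (tracking value):
d = {'b': [17, 3, 4], 'name': [25, 33, 26]}  # -> d = {'b': [17, 3, 4], 'name': [25, 33, 26]}
value = d['b'][1] + d['name'][1]  # -> value = 36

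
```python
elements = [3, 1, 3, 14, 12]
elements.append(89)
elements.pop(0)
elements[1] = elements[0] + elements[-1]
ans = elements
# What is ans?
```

Trace (tracking ans):
elements = [3, 1, 3, 14, 12]  # -> elements = [3, 1, 3, 14, 12]
elements.append(89)  # -> elements = [3, 1, 3, 14, 12, 89]
elements.pop(0)  # -> elements = [1, 3, 14, 12, 89]
elements[1] = elements[0] + elements[-1]  # -> elements = [1, 90, 14, 12, 89]
ans = elements  # -> ans = [1, 90, 14, 12, 89]

Answer: [1, 90, 14, 12, 89]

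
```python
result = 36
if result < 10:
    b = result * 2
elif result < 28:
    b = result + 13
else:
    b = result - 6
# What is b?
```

Answer: 30

Derivation:
Trace (tracking b):
result = 36  # -> result = 36
if result < 10:  # condition is False
elif result < 28:  # condition is False
else:
    b = result - 6  # -> b = 30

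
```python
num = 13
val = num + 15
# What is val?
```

Trace (tracking val):
num = 13  # -> num = 13
val = num + 15  # -> val = 28

Answer: 28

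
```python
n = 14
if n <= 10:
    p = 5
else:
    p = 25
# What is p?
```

Answer: 25

Derivation:
Trace (tracking p):
n = 14  # -> n = 14
if n <= 10:  # condition is False
else:
    p = 25  # -> p = 25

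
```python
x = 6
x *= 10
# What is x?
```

Trace (tracking x):
x = 6  # -> x = 6
x *= 10  # -> x = 60

Answer: 60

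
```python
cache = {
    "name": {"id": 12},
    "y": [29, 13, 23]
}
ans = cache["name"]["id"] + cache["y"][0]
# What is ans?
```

Trace (tracking ans):
cache = {'name': {'id': 12}, 'y': [29, 13, 23]}  # -> cache = {'name': {'id': 12}, 'y': [29, 13, 23]}
ans = cache['name']['id'] + cache['y'][0]  # -> ans = 41

Answer: 41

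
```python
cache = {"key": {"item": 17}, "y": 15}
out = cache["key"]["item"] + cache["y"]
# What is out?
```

Answer: 32

Derivation:
Trace (tracking out):
cache = {'key': {'item': 17}, 'y': 15}  # -> cache = {'key': {'item': 17}, 'y': 15}
out = cache['key']['item'] + cache['y']  # -> out = 32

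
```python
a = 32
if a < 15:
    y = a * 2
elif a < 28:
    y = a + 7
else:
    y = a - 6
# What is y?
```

Trace (tracking y):
a = 32  # -> a = 32
if a < 15:  # condition is False
elif a < 28:  # condition is False
else:
    y = a - 6  # -> y = 26

Answer: 26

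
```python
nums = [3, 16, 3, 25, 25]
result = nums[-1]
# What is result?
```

Trace (tracking result):
nums = [3, 16, 3, 25, 25]  # -> nums = [3, 16, 3, 25, 25]
result = nums[-1]  # -> result = 25

Answer: 25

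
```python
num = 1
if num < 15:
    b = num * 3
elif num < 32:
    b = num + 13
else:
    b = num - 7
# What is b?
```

Trace (tracking b):
num = 1  # -> num = 1
if num < 15:  # condition is True
    b = num * 3  # -> b = 3

Answer: 3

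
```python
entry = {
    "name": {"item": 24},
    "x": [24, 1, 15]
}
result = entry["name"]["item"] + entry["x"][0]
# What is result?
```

Trace (tracking result):
entry = {'name': {'item': 24}, 'x': [24, 1, 15]}  # -> entry = {'name': {'item': 24}, 'x': [24, 1, 15]}
result = entry['name']['item'] + entry['x'][0]  # -> result = 48

Answer: 48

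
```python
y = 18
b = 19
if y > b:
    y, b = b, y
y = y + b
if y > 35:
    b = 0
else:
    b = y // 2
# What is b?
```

Trace (tracking b):
y = 18  # -> y = 18
b = 19  # -> b = 19
if y > b:  # condition is False
y = y + b  # -> y = 37
if y > 35:  # condition is True
    b = 0  # -> b = 0

Answer: 0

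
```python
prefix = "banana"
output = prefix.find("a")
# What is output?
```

Trace (tracking output):
prefix = 'banana'  # -> prefix = 'banana'
output = prefix.find('a')  # -> output = 1

Answer: 1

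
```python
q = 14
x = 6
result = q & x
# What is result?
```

Answer: 6

Derivation:
Trace (tracking result):
q = 14  # -> q = 14
x = 6  # -> x = 6
result = q & x  # -> result = 6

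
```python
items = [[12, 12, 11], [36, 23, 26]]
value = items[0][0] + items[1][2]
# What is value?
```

Answer: 38

Derivation:
Trace (tracking value):
items = [[12, 12, 11], [36, 23, 26]]  # -> items = [[12, 12, 11], [36, 23, 26]]
value = items[0][0] + items[1][2]  # -> value = 38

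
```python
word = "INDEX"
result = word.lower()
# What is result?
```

Trace (tracking result):
word = 'INDEX'  # -> word = 'INDEX'
result = word.lower()  # -> result = 'index'

Answer: 'index'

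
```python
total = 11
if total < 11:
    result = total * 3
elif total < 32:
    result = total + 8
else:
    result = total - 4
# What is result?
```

Trace (tracking result):
total = 11  # -> total = 11
if total < 11:  # condition is False
elif total < 32:  # condition is True
    result = total + 8  # -> result = 19

Answer: 19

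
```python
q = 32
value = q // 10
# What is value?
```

Trace (tracking value):
q = 32  # -> q = 32
value = q // 10  # -> value = 3

Answer: 3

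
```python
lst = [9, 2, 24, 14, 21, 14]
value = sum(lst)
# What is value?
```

Trace (tracking value):
lst = [9, 2, 24, 14, 21, 14]  # -> lst = [9, 2, 24, 14, 21, 14]
value = sum(lst)  # -> value = 84

Answer: 84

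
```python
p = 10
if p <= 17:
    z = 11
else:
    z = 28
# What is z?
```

Answer: 11

Derivation:
Trace (tracking z):
p = 10  # -> p = 10
if p <= 17:  # condition is True
    z = 11  # -> z = 11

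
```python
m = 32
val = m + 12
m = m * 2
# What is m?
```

Trace (tracking m):
m = 32  # -> m = 32
val = m + 12  # -> val = 44
m = m * 2  # -> m = 64

Answer: 64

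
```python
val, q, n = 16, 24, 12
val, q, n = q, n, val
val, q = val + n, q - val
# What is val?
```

Answer: 40

Derivation:
Trace (tracking val):
val, q, n = (16, 24, 12)  # -> val = 16, q = 24, n = 12
val, q, n = (q, n, val)  # -> val = 24, q = 12, n = 16
val, q = (val + n, q - val)  # -> val = 40, q = -12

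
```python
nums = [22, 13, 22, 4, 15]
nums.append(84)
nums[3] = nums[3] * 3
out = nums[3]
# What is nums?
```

Trace (tracking nums):
nums = [22, 13, 22, 4, 15]  # -> nums = [22, 13, 22, 4, 15]
nums.append(84)  # -> nums = [22, 13, 22, 4, 15, 84]
nums[3] = nums[3] * 3  # -> nums = [22, 13, 22, 12, 15, 84]
out = nums[3]  # -> out = 12

Answer: [22, 13, 22, 12, 15, 84]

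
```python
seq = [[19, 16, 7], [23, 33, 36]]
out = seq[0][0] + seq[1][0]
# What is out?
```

Trace (tracking out):
seq = [[19, 16, 7], [23, 33, 36]]  # -> seq = [[19, 16, 7], [23, 33, 36]]
out = seq[0][0] + seq[1][0]  # -> out = 42

Answer: 42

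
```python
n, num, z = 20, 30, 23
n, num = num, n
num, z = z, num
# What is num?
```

Trace (tracking num):
n, num, z = (20, 30, 23)  # -> n = 20, num = 30, z = 23
n, num = (num, n)  # -> n = 30, num = 20
num, z = (z, num)  # -> num = 23, z = 20

Answer: 23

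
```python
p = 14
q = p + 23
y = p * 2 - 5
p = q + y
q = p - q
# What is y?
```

Trace (tracking y):
p = 14  # -> p = 14
q = p + 23  # -> q = 37
y = p * 2 - 5  # -> y = 23
p = q + y  # -> p = 60
q = p - q  # -> q = 23

Answer: 23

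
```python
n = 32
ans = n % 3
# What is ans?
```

Trace (tracking ans):
n = 32  # -> n = 32
ans = n % 3  # -> ans = 2

Answer: 2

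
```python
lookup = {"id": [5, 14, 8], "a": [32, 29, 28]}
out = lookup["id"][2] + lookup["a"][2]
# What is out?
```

Trace (tracking out):
lookup = {'id': [5, 14, 8], 'a': [32, 29, 28]}  # -> lookup = {'id': [5, 14, 8], 'a': [32, 29, 28]}
out = lookup['id'][2] + lookup['a'][2]  # -> out = 36

Answer: 36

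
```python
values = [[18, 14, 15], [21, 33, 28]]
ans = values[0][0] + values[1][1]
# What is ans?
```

Trace (tracking ans):
values = [[18, 14, 15], [21, 33, 28]]  # -> values = [[18, 14, 15], [21, 33, 28]]
ans = values[0][0] + values[1][1]  # -> ans = 51

Answer: 51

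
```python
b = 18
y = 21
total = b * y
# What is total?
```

Trace (tracking total):
b = 18  # -> b = 18
y = 21  # -> y = 21
total = b * y  # -> total = 378

Answer: 378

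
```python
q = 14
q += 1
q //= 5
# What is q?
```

Answer: 3

Derivation:
Trace (tracking q):
q = 14  # -> q = 14
q += 1  # -> q = 15
q //= 5  # -> q = 3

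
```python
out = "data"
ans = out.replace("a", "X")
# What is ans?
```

Answer: 'dXtX'

Derivation:
Trace (tracking ans):
out = 'data'  # -> out = 'data'
ans = out.replace('a', 'X')  # -> ans = 'dXtX'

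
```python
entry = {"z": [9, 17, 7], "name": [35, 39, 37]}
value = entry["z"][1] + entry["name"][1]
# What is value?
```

Answer: 56

Derivation:
Trace (tracking value):
entry = {'z': [9, 17, 7], 'name': [35, 39, 37]}  # -> entry = {'z': [9, 17, 7], 'name': [35, 39, 37]}
value = entry['z'][1] + entry['name'][1]  # -> value = 56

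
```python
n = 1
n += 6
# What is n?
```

Answer: 7

Derivation:
Trace (tracking n):
n = 1  # -> n = 1
n += 6  # -> n = 7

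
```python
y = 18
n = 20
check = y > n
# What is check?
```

Answer: False

Derivation:
Trace (tracking check):
y = 18  # -> y = 18
n = 20  # -> n = 20
check = y > n  # -> check = False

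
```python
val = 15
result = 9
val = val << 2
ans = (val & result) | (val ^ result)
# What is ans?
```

Trace (tracking ans):
val = 15  # -> val = 15
result = 9  # -> result = 9
val = val << 2  # -> val = 60
ans = val & result | val ^ result  # -> ans = 61

Answer: 61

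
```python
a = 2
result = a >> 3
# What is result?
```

Trace (tracking result):
a = 2  # -> a = 2
result = a >> 3  # -> result = 0

Answer: 0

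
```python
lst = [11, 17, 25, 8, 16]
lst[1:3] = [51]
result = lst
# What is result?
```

Answer: [11, 51, 8, 16]

Derivation:
Trace (tracking result):
lst = [11, 17, 25, 8, 16]  # -> lst = [11, 17, 25, 8, 16]
lst[1:3] = [51]  # -> lst = [11, 51, 8, 16]
result = lst  # -> result = [11, 51, 8, 16]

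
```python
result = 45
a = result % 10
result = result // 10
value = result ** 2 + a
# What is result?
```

Trace (tracking result):
result = 45  # -> result = 45
a = result % 10  # -> a = 5
result = result // 10  # -> result = 4
value = result ** 2 + a  # -> value = 21

Answer: 4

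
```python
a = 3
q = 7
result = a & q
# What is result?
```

Trace (tracking result):
a = 3  # -> a = 3
q = 7  # -> q = 7
result = a & q  # -> result = 3

Answer: 3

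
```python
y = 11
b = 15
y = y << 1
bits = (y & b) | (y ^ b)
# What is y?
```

Answer: 22

Derivation:
Trace (tracking y):
y = 11  # -> y = 11
b = 15  # -> b = 15
y = y << 1  # -> y = 22
bits = y & b | y ^ b  # -> bits = 31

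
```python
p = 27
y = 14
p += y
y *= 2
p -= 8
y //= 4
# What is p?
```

Answer: 33

Derivation:
Trace (tracking p):
p = 27  # -> p = 27
y = 14  # -> y = 14
p += y  # -> p = 41
y *= 2  # -> y = 28
p -= 8  # -> p = 33
y //= 4  # -> y = 7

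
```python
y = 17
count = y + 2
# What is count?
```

Trace (tracking count):
y = 17  # -> y = 17
count = y + 2  # -> count = 19

Answer: 19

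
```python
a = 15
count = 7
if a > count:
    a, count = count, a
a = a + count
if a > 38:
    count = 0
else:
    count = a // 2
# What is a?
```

Trace (tracking a):
a = 15  # -> a = 15
count = 7  # -> count = 7
if a > count:  # condition is True
    a, count = (count, a)  # -> a = 7, count = 15
a = a + count  # -> a = 22
if a > 38:  # condition is False
else:
    count = a // 2  # -> count = 11

Answer: 22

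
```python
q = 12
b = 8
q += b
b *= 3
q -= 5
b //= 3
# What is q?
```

Answer: 15

Derivation:
Trace (tracking q):
q = 12  # -> q = 12
b = 8  # -> b = 8
q += b  # -> q = 20
b *= 3  # -> b = 24
q -= 5  # -> q = 15
b //= 3  # -> b = 8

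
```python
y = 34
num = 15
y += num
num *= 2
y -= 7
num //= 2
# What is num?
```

Answer: 15

Derivation:
Trace (tracking num):
y = 34  # -> y = 34
num = 15  # -> num = 15
y += num  # -> y = 49
num *= 2  # -> num = 30
y -= 7  # -> y = 42
num //= 2  # -> num = 15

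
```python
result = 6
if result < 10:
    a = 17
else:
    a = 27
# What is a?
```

Trace (tracking a):
result = 6  # -> result = 6
if result < 10:  # condition is True
    a = 17  # -> a = 17

Answer: 17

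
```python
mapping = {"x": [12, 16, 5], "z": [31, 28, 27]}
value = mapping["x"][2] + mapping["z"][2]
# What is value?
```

Trace (tracking value):
mapping = {'x': [12, 16, 5], 'z': [31, 28, 27]}  # -> mapping = {'x': [12, 16, 5], 'z': [31, 28, 27]}
value = mapping['x'][2] + mapping['z'][2]  # -> value = 32

Answer: 32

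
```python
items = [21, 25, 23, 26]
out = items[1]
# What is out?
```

Answer: 25

Derivation:
Trace (tracking out):
items = [21, 25, 23, 26]  # -> items = [21, 25, 23, 26]
out = items[1]  # -> out = 25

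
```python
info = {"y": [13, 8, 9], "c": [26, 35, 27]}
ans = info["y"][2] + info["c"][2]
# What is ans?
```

Trace (tracking ans):
info = {'y': [13, 8, 9], 'c': [26, 35, 27]}  # -> info = {'y': [13, 8, 9], 'c': [26, 35, 27]}
ans = info['y'][2] + info['c'][2]  # -> ans = 36

Answer: 36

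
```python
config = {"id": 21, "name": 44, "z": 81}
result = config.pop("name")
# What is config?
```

Trace (tracking config):
config = {'id': 21, 'name': 44, 'z': 81}  # -> config = {'id': 21, 'name': 44, 'z': 81}
result = config.pop('name')  # -> result = 44

Answer: {'id': 21, 'z': 81}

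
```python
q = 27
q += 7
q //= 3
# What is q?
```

Answer: 11

Derivation:
Trace (tracking q):
q = 27  # -> q = 27
q += 7  # -> q = 34
q //= 3  # -> q = 11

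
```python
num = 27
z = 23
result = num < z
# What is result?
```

Trace (tracking result):
num = 27  # -> num = 27
z = 23  # -> z = 23
result = num < z  # -> result = False

Answer: False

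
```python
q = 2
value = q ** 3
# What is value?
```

Answer: 8

Derivation:
Trace (tracking value):
q = 2  # -> q = 2
value = q ** 3  # -> value = 8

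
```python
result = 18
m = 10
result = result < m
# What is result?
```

Answer: False

Derivation:
Trace (tracking result):
result = 18  # -> result = 18
m = 10  # -> m = 10
result = result < m  # -> result = False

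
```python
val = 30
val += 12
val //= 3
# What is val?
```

Trace (tracking val):
val = 30  # -> val = 30
val += 12  # -> val = 42
val //= 3  # -> val = 14

Answer: 14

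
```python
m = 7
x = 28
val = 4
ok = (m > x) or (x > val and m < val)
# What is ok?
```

Answer: False

Derivation:
Trace (tracking ok):
m = 7  # -> m = 7
x = 28  # -> x = 28
val = 4  # -> val = 4
ok = m > x or (x > val and m < val)  # -> ok = False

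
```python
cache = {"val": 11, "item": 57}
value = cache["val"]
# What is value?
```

Trace (tracking value):
cache = {'val': 11, 'item': 57}  # -> cache = {'val': 11, 'item': 57}
value = cache['val']  # -> value = 11

Answer: 11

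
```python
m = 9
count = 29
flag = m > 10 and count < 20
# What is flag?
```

Answer: False

Derivation:
Trace (tracking flag):
m = 9  # -> m = 9
count = 29  # -> count = 29
flag = m > 10 and count < 20  # -> flag = False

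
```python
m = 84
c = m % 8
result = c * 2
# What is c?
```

Answer: 4

Derivation:
Trace (tracking c):
m = 84  # -> m = 84
c = m % 8  # -> c = 4
result = c * 2  # -> result = 8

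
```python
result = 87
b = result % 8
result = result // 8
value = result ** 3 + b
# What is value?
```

Answer: 1007

Derivation:
Trace (tracking value):
result = 87  # -> result = 87
b = result % 8  # -> b = 7
result = result // 8  # -> result = 10
value = result ** 3 + b  # -> value = 1007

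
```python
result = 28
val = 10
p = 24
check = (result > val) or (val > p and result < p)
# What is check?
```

Trace (tracking check):
result = 28  # -> result = 28
val = 10  # -> val = 10
p = 24  # -> p = 24
check = result > val or (val > p and result < p)  # -> check = True

Answer: True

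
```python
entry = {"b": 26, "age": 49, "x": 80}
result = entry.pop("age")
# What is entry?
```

Answer: {'b': 26, 'x': 80}

Derivation:
Trace (tracking entry):
entry = {'b': 26, 'age': 49, 'x': 80}  # -> entry = {'b': 26, 'age': 49, 'x': 80}
result = entry.pop('age')  # -> result = 49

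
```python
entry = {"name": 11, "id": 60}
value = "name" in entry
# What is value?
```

Trace (tracking value):
entry = {'name': 11, 'id': 60}  # -> entry = {'name': 11, 'id': 60}
value = 'name' in entry  # -> value = True

Answer: True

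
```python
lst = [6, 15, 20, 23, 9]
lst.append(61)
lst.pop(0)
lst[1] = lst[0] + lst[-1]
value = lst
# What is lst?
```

Answer: [15, 76, 23, 9, 61]

Derivation:
Trace (tracking lst):
lst = [6, 15, 20, 23, 9]  # -> lst = [6, 15, 20, 23, 9]
lst.append(61)  # -> lst = [6, 15, 20, 23, 9, 61]
lst.pop(0)  # -> lst = [15, 20, 23, 9, 61]
lst[1] = lst[0] + lst[-1]  # -> lst = [15, 76, 23, 9, 61]
value = lst  # -> value = [15, 76, 23, 9, 61]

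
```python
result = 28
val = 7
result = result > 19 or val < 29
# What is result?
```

Answer: True

Derivation:
Trace (tracking result):
result = 28  # -> result = 28
val = 7  # -> val = 7
result = result > 19 or val < 29  # -> result = True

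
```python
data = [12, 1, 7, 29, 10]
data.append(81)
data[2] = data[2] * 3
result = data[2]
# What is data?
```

Answer: [12, 1, 21, 29, 10, 81]

Derivation:
Trace (tracking data):
data = [12, 1, 7, 29, 10]  # -> data = [12, 1, 7, 29, 10]
data.append(81)  # -> data = [12, 1, 7, 29, 10, 81]
data[2] = data[2] * 3  # -> data = [12, 1, 21, 29, 10, 81]
result = data[2]  # -> result = 21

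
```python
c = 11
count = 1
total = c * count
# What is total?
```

Trace (tracking total):
c = 11  # -> c = 11
count = 1  # -> count = 1
total = c * count  # -> total = 11

Answer: 11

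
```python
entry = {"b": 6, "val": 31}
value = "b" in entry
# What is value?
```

Trace (tracking value):
entry = {'b': 6, 'val': 31}  # -> entry = {'b': 6, 'val': 31}
value = 'b' in entry  # -> value = True

Answer: True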